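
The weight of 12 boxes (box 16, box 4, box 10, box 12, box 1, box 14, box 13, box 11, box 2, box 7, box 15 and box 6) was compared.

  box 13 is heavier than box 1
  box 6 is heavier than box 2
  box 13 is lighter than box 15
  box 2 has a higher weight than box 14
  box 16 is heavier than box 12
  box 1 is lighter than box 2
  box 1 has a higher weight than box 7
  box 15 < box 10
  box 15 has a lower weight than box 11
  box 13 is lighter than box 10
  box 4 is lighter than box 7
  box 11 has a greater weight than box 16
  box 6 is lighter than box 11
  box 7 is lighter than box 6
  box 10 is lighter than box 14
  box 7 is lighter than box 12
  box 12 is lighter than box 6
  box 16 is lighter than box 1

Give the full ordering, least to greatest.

Nothing is placed below box 4, so it is least; from there box 4 < box 7; box 7 < box 12; box 12 < box 16; box 16 < box 1; box 1 < box 13; box 13 < box 15; box 15 < box 10; box 10 < box 14; box 14 < box 2; box 2 < box 6; box 6 < box 11, each given directly.

box 4 < box 7 < box 12 < box 16 < box 1 < box 13 < box 15 < box 10 < box 14 < box 2 < box 6 < box 11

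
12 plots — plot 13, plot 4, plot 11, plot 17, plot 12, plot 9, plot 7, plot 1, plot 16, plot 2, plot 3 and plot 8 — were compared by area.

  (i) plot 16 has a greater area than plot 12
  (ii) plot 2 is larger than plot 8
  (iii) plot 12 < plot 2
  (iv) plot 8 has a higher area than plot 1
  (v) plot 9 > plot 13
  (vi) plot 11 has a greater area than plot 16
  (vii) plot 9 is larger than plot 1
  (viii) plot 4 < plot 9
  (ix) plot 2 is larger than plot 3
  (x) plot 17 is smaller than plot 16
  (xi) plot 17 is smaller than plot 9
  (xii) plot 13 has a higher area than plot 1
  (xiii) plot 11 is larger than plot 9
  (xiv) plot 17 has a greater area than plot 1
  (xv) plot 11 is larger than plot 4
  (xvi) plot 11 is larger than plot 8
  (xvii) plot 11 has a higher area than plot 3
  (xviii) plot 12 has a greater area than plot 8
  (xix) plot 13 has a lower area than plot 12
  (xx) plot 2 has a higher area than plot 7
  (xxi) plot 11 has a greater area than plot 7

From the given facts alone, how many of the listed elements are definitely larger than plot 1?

8

From plot 1 the given relations immediately reach plot 17, plot 8, plot 13, plot 9.
From those, plot 12, plot 16, plot 2, plot 11 — 8 in total.
Nothing else is reachable above plot 1; 8 in all.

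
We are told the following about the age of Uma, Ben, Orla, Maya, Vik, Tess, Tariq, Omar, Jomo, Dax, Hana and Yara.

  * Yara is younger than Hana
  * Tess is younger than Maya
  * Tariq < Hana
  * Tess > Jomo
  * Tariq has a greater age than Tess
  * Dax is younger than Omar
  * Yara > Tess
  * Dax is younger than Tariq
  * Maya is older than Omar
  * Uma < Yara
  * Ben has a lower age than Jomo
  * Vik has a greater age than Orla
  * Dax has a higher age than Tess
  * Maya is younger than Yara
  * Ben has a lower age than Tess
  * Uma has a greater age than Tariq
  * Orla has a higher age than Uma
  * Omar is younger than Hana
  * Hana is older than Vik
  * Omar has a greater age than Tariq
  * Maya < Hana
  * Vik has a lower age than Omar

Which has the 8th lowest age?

Chaining the given pairs: Ben < Jomo < Tess < Dax < Tariq < Uma < Orla < Vik < Omar < Maya < Yara < Hana.
Counting 8 from the smallest end gives Vik.

Vik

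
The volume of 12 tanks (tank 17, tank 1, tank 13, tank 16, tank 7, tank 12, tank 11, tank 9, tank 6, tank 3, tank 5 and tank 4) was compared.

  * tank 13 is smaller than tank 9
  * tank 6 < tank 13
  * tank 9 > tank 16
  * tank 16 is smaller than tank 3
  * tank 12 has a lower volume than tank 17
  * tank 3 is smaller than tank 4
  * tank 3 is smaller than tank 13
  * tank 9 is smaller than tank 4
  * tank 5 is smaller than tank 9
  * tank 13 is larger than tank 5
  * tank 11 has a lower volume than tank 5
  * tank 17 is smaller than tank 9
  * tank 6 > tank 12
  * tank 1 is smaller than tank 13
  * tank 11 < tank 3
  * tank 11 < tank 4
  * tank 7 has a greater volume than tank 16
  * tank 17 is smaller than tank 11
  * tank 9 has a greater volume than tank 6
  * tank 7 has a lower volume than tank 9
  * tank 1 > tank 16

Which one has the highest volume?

tank 4

tank 12 is not greatest since tank 12 < tank 17; tank 17 is not greatest since tank 17 < tank 11; tank 16 is not greatest since tank 16 < tank 3; tank 11 is not greatest since tank 11 < tank 5; tank 5 is not greatest since tank 5 < tank 13; tank 3 is not greatest since tank 3 < tank 13; tank 6 is not greatest since tank 6 < tank 9; tank 7 is not greatest since tank 7 < tank 9; tank 1 is not greatest since tank 1 < tank 13; tank 13 is not greatest since tank 13 < tank 9; tank 9 is not greatest since tank 9 < tank 4.
Only tank 4 has nothing above it, so tank 4 is the highest volume.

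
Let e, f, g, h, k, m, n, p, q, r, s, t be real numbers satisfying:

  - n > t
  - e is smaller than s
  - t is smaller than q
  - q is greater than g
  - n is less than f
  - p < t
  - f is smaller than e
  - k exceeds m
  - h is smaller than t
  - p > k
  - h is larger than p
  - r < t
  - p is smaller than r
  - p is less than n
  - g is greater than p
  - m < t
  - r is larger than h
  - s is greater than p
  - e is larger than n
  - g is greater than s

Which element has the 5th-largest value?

f

Chaining the given pairs: m < k < p < h < r < t < n < f < e < s < g < q.
The 5th largest is f.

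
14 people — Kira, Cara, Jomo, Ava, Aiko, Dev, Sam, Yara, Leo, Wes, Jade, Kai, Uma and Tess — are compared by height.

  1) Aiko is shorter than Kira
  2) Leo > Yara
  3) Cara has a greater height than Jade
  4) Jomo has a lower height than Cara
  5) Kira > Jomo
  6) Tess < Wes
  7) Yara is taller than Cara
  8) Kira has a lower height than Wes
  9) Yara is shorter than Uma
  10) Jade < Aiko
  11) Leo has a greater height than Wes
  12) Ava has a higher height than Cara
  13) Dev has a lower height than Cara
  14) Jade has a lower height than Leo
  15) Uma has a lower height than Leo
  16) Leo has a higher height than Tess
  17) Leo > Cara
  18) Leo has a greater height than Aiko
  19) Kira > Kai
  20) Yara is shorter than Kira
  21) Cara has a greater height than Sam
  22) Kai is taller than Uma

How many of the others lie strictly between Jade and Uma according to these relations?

Chaining upward from Jade reaches: Aiko, Cara, Yara, Kai, Kira, Ava, Wes, Leo.
Chaining downward from Uma reaches: Dev, Sam, Jomo, Cara, Yara.
Strictly between Jade and Uma are those in both lists: Cara, Yara — 2 elements.

2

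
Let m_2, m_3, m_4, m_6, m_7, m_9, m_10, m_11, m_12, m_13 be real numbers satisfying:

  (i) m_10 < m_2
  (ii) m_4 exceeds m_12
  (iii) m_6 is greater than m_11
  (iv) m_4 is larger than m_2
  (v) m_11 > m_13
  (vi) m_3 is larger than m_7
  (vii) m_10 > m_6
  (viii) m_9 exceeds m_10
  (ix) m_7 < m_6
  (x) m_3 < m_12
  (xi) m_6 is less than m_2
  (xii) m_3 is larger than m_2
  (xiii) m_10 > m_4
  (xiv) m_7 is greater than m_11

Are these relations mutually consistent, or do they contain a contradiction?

We have m_10 < m_2 stated directly, yet also m_2 < m_3 < m_12 < m_4 < m_10 by chaining the others — so m_2 < m_10. Contradiction.

inconsistent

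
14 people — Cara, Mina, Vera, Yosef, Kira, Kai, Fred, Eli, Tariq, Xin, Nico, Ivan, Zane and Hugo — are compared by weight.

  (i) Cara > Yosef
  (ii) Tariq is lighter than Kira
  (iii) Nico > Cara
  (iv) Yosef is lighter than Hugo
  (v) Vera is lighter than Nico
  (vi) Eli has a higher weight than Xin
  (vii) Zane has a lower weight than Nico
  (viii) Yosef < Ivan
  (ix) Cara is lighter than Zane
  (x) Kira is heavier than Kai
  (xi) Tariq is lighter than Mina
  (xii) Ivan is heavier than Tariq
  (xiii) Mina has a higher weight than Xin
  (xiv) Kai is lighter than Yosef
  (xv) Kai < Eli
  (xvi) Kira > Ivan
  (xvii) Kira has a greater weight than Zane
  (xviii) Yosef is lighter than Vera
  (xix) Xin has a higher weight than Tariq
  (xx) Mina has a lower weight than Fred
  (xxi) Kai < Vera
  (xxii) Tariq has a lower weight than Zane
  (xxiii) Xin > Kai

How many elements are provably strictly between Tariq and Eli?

1

Chaining upward from Tariq reaches: Xin, Zane, Mina, Fred, Nico, Ivan, Kira.
Chaining downward from Eli reaches: Kai, Xin.
Strictly between Tariq and Eli are those in both lists: Xin — 1 element.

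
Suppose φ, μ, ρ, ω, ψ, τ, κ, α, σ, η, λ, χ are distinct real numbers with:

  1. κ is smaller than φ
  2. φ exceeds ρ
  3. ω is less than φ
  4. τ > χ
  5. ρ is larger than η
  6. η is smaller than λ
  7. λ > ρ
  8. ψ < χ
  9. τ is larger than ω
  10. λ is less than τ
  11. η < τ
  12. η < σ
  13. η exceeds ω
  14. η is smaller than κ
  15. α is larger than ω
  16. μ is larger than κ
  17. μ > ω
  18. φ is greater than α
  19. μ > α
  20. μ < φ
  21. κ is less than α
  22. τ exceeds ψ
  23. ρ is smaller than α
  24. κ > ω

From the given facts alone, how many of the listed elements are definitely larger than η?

8

Directly above η: κ, ρ, λ, σ, τ.
One step further: α, μ, φ (8 so far).
Nothing else is reachable above η; 8 in all.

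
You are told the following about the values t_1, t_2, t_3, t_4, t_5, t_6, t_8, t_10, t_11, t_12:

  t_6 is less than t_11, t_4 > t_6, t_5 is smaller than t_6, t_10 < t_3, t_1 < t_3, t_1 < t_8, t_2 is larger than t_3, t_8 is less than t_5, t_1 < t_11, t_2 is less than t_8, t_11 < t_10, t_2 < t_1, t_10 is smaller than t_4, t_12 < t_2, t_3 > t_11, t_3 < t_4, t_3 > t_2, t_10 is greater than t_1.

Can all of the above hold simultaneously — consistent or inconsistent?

inconsistent

We have t_3 < t_2 stated directly, yet also t_2 < t_1 < t_8 < t_5 < t_6 < t_11 < t_10 < t_3 by chaining the others — so t_2 < t_3. Contradiction.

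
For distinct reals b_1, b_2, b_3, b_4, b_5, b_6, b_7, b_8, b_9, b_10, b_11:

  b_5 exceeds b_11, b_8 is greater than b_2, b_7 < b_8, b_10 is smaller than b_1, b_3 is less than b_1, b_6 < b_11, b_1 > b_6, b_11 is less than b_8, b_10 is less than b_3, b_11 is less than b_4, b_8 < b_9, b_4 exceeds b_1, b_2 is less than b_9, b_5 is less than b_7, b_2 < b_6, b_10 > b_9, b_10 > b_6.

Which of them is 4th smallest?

Chaining the given pairs: b_2 < b_6 < b_11 < b_5 < b_7 < b_8 < b_9 < b_10 < b_3 < b_1 < b_4.
The 4th smallest is b_5.

b_5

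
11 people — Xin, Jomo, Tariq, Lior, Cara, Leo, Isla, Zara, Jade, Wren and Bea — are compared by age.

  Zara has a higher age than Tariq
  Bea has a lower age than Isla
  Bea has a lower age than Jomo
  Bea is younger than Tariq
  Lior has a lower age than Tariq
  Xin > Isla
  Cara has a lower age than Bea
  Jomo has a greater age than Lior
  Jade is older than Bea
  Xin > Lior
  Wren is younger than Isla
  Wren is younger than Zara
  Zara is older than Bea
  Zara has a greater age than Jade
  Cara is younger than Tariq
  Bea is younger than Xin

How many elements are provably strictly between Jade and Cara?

1

The relations place Cara below Jade. An element lies strictly between them when it is forced above Cara and also forced below Jade.
Above Cara: {Bea, Tariq, Isla, Xin, Zara, Jomo}. Below Jade: {Bea}.
Intersection: {Bea} — 1.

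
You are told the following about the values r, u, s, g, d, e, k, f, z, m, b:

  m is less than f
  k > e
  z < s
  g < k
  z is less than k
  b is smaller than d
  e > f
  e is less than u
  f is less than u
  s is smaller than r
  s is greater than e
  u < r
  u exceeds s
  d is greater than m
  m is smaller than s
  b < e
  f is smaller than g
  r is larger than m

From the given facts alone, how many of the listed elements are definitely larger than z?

4

From z the given relations immediately reach s, k.
From those, u, r — 4 in total.
Nothing else is reachable above z; 4 in all.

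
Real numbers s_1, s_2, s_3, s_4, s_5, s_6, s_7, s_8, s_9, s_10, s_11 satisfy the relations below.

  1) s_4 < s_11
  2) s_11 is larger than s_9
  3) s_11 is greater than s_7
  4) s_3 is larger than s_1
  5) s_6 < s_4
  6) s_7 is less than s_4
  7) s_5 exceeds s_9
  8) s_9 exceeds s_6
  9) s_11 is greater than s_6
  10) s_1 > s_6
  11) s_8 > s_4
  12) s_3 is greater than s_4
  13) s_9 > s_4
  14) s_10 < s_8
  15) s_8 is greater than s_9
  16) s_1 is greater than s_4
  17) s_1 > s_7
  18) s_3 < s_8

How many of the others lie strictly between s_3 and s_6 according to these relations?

The relations place s_6 below s_3. An element lies strictly between them when it is forced above s_6 and also forced below s_3.
Above s_6: {s_4, s_9, s_11, s_5, s_1, s_8}. Below s_3: {s_7, s_4, s_1}.
Intersection: {s_4, s_1} — 2.

2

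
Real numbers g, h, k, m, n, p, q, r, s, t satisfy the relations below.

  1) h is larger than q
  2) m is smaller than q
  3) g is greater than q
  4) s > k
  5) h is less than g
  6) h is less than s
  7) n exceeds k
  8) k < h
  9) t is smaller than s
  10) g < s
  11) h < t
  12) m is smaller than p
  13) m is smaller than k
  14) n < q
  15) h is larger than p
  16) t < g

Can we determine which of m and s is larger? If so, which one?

The relevant relations are m < k; k < n; n < q; q < h; h < t; t < g; g < s.
Together: m < k < n < q < h < t < g < s.
So s is larger.

s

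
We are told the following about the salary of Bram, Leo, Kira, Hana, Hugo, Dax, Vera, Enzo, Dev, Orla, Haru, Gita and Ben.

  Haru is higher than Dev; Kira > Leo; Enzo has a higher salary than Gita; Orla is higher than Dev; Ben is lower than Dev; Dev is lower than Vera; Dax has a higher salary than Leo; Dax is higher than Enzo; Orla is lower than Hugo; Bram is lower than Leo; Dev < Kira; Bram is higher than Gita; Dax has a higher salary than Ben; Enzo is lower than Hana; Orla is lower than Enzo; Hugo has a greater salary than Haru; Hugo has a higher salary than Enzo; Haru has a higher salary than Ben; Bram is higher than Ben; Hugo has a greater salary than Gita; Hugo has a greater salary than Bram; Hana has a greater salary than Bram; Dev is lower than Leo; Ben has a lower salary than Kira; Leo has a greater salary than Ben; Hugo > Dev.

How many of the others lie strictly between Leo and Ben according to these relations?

The relations place Ben below Leo. An element lies strictly between them when it is forced above Ben and also forced below Leo.
Above Ben: {Dev, Haru, Orla, Enzo, Bram, Hana, Hugo, Vera, Kira, Dax}. Below Leo: {Dev, Gita, Bram}.
Intersection: {Dev, Bram} — 2.

2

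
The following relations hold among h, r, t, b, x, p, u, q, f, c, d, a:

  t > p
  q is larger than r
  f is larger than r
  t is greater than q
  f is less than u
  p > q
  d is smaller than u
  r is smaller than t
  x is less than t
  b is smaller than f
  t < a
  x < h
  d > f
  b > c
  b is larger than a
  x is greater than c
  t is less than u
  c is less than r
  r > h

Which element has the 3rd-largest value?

Chaining the given pairs: c < x < h < r < q < p < t < a < b < f < d < u.
The 3rd largest is f.

f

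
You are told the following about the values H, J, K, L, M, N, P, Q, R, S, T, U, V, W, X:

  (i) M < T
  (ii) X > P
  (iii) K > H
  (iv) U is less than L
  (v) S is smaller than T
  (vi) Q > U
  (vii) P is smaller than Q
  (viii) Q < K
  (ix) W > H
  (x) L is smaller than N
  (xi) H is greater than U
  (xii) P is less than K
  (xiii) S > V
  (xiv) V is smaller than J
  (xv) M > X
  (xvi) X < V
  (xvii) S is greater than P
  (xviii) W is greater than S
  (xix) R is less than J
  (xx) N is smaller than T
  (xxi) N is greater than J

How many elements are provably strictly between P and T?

6

Chaining upward from P reaches: X, V, Q, J, S, K, W, M, N.
Chaining downward from T reaches: X, V, U, L, R, J, S, M, N.
Strictly between P and T are those in both lists: X, V, J, S, M, N — 6 elements.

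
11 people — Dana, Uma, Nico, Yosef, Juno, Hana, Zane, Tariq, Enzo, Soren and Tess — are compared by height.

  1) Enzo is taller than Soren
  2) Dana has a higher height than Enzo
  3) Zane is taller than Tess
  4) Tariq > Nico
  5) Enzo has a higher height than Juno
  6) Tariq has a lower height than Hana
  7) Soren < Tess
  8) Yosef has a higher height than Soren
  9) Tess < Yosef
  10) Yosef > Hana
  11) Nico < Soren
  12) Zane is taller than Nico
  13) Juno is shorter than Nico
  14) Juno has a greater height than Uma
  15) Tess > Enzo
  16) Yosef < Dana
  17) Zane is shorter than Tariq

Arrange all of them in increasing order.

Uma < Juno < Nico < Soren < Enzo < Tess < Zane < Tariq < Hana < Yosef < Dana

Each adjacent pair is fixed by a given relation: Uma < Juno; Juno < Nico; Nico < Soren; Soren < Enzo; Enzo < Tess; Tess < Zane; Zane < Tariq; Tariq < Hana; Hana < Yosef; Yosef < Dana. Chaining them end to end gives the full order.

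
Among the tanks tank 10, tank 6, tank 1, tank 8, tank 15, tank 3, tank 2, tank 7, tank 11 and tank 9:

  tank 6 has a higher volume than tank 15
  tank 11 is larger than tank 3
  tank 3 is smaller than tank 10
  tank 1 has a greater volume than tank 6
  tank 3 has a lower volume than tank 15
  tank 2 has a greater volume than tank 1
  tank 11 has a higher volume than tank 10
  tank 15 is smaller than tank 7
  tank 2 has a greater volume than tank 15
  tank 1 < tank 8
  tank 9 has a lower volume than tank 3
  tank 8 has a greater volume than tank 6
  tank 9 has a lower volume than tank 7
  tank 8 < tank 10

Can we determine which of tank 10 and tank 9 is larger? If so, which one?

Link the given pairs in sequence: tank 9 < tank 3; tank 3 < tank 15; tank 15 < tank 6; tank 6 < tank 1; tank 1 < tank 8; tank 8 < tank 10.
Chaining these gives tank 9 < tank 3 < tank 15 < tank 6 < tank 1 < tank 8 < tank 10.
So tank 10 is larger.

tank 10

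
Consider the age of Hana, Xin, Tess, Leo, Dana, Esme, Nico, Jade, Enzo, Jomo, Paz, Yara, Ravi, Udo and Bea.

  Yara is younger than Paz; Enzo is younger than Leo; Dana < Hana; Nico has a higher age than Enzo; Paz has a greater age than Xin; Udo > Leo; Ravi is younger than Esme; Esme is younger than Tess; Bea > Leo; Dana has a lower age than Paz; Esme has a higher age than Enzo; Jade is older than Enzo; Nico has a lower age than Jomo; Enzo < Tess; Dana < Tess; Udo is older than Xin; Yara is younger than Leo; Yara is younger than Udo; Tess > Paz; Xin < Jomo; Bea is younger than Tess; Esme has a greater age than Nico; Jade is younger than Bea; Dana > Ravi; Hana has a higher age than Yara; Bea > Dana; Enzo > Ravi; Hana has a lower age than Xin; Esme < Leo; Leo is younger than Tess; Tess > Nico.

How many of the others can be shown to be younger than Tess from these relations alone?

12

The elements the relations force below Tess are Ravi, Yara, Dana, Enzo, Hana, Nico, Esme, Xin, Paz, Leo, Jade, Bea — no chain reaches any other.
That is 12.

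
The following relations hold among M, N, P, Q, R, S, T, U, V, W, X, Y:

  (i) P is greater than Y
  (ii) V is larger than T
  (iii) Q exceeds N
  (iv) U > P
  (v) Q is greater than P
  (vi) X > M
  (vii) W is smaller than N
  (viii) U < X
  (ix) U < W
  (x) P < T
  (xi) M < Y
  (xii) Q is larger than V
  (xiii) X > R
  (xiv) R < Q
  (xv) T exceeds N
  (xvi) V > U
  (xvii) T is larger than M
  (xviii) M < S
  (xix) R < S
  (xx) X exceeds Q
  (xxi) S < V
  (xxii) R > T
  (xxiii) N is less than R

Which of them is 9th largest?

U

The consecutive relations fix a unique order: M < Y < P < U < W < N < T < R < S < V < Q < X.
Counting 9 from the largest end gives U.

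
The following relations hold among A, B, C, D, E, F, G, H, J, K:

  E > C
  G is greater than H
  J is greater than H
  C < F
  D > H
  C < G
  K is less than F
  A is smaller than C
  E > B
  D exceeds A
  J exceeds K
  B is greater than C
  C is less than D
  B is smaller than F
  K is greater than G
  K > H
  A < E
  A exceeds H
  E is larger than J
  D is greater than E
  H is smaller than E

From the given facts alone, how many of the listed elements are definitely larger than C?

The elements the relations force above C are B, G, K, J, F, E, D — no chain reaches any other.
That is 7.

7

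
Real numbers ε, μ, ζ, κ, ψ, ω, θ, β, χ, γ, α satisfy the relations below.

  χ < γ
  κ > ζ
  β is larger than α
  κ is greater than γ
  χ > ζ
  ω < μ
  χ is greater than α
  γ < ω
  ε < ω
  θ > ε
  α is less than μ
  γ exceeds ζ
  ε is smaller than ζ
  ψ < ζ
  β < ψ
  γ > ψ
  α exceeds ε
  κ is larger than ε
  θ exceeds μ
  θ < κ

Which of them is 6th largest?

The consecutive relations fix a unique order: ε < α < β < ψ < ζ < χ < γ < ω < μ < θ < κ.
Counting 6 from the largest end gives χ.

χ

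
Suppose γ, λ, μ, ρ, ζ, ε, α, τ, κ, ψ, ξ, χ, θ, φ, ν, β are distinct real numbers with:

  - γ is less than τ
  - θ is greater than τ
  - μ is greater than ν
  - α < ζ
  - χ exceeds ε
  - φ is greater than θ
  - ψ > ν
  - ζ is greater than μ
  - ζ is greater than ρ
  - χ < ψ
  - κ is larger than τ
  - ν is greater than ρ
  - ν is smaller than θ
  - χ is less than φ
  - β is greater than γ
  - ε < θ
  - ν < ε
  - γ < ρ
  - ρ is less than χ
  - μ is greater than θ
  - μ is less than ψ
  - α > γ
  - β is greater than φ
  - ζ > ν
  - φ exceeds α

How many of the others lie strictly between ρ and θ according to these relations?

2

The relations place ρ below θ. An element lies strictly between them when it is forced above ρ and also forced below θ.
Above ρ: {ν, ε, μ, χ, ζ, φ, β, ψ}. Below θ: {γ, ν, ε, τ}.
Intersection: {ν, ε} — 2.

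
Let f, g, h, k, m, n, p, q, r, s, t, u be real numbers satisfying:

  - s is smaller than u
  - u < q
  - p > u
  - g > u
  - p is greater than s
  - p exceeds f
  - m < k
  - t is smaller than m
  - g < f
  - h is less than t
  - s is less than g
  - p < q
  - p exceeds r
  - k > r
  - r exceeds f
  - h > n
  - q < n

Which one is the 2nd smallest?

u

Piecing the relations together gives one ordering: s < u < g < f < r < p < q < n < h < t < m < k.
The 2nd smallest is u.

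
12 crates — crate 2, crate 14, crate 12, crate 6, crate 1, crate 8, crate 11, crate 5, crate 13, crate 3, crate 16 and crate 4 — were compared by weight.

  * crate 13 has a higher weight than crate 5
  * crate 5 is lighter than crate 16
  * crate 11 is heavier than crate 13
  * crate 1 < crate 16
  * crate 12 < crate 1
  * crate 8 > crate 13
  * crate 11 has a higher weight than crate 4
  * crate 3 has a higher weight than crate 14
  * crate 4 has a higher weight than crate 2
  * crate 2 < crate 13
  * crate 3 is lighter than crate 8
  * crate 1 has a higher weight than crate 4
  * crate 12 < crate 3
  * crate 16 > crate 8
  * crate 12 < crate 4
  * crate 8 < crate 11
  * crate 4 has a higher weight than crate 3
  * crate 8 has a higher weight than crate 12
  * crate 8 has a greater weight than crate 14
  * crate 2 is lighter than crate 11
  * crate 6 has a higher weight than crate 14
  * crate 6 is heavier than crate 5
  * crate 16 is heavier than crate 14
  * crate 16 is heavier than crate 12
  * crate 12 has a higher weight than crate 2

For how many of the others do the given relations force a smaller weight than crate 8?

6

Directly below crate 8: crate 12, crate 14, crate 3, crate 13.
One step further: crate 2, crate 5 (6 so far).
No other element is forced below crate 8 by the given relations, so the count is 6.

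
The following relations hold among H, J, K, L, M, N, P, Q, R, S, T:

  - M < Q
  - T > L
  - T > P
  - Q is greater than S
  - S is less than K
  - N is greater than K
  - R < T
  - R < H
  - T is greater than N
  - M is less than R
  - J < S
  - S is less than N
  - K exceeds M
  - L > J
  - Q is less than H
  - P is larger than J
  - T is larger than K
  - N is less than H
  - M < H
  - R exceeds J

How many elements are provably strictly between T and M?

3

The relations place M below T. An element lies strictly between them when it is forced above M and also forced below T.
Above M: {K, N, Q, R, H}. Below T: {J, S, K, N, R, L, P}.
Intersection: {K, N, R} — 3.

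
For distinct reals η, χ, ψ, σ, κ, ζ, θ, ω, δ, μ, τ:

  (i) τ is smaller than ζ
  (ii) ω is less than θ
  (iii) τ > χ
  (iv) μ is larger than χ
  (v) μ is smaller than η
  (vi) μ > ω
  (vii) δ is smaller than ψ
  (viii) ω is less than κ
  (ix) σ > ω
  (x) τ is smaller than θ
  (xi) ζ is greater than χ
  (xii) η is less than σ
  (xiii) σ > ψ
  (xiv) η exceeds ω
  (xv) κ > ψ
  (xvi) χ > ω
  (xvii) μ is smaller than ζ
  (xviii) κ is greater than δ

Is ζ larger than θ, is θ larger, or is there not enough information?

Following every chain through ζ: below ζ we get ω, χ, τ, μ.
θ is not reached, and no chain runs the other way from θ to ζ.
So the given relations leave the order of ζ and θ undetermined.

undetermined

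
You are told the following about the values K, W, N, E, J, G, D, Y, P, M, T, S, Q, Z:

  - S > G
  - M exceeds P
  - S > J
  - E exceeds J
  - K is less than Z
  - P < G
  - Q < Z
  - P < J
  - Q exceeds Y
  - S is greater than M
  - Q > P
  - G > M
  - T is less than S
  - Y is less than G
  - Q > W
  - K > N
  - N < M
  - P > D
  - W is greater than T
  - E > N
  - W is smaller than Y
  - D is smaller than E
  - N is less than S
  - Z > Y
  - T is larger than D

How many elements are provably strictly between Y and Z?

The relations place Y below Z. An element lies strictly between them when it is forced above Y and also forced below Z.
Above Y: {Q, G, S}. Below Z: {D, T, W, N, P, Q, K}.
Intersection: {Q} — 1.

1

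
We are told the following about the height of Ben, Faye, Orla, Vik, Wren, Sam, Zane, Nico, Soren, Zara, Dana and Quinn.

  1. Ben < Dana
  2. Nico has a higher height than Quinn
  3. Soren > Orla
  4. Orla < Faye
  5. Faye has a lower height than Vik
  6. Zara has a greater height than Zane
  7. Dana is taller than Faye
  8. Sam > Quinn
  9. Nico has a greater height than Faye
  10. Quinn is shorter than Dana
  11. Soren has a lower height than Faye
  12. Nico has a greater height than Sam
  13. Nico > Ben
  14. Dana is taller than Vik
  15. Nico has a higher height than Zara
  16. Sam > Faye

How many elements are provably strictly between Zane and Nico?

1

Chaining upward from Zane reaches: Zara.
Chaining downward from Nico reaches: Ben, Orla, Zara, Quinn, Soren, Faye, Sam.
Strictly between Zane and Nico are those in both lists: Zara — 1 element.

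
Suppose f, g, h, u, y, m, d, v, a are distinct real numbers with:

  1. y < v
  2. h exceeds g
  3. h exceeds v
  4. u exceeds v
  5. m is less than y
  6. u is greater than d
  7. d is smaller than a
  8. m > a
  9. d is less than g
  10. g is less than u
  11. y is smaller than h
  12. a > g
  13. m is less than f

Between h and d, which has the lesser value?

d < g and g < a give d < a.
Then a < m extends the chain to m.
Then m < y extends the chain to y.
With y < v: d < g < a < m < y < v.
Then v < h extends the chain to h.
So d < h; d is the smaller of the two.

d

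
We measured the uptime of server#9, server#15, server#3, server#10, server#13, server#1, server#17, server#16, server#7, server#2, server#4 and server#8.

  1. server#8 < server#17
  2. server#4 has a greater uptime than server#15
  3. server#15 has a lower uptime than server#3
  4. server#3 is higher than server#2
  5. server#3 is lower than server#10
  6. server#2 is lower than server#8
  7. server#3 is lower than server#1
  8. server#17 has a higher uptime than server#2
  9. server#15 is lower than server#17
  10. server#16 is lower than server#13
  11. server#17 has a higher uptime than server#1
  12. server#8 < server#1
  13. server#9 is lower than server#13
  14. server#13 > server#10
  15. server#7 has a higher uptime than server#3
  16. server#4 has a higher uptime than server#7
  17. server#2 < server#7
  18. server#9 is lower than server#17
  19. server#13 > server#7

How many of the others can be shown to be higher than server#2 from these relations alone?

8

From server#2 the given relations immediately reach server#3, server#8, server#7, server#17.
From those, server#4, server#10, server#1, server#13 — 8 in total.
Nothing else is reachable above server#2; 8 in all.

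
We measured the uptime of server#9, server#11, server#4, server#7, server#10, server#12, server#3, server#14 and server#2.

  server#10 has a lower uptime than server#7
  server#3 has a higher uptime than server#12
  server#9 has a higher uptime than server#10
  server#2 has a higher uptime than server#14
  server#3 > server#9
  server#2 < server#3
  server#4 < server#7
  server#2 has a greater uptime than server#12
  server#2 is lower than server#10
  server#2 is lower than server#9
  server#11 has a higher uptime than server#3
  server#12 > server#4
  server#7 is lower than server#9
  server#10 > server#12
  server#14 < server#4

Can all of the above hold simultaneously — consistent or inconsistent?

Every relation is compatible with server#14 < server#4 < server#12 < server#2 < server#10 < server#7 < server#9 < server#3 < server#11; the set is consistent.

consistent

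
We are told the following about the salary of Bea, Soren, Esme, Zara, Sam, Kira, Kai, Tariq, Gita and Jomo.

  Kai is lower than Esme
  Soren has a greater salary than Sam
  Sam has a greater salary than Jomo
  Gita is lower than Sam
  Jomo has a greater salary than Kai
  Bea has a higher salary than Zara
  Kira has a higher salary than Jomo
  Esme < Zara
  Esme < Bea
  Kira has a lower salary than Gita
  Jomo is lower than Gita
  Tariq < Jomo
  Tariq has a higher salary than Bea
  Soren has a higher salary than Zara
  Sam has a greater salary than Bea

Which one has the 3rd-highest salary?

Gita

Piecing the relations together gives one ordering: Kai < Esme < Zara < Bea < Tariq < Jomo < Kira < Gita < Sam < Soren.
The 3rd largest is Gita.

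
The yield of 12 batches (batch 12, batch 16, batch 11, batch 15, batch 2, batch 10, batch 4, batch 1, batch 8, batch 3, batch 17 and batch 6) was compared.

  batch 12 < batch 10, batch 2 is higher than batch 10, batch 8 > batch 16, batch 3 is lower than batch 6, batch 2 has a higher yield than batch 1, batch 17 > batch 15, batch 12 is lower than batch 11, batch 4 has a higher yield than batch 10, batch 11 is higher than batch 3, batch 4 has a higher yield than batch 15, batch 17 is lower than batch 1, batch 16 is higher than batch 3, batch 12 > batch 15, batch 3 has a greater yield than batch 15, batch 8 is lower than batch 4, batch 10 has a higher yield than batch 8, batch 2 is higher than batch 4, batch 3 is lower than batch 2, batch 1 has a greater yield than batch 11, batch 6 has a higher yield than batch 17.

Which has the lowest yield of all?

batch 15

batch 12 is not least since batch 15 < batch 12; batch 17 is not least since batch 15 < batch 17; batch 3 is not least since batch 15 < batch 3; batch 11 is not least since batch 3 < batch 11; batch 16 is not least since batch 3 < batch 16; batch 6 is not least since batch 3 < batch 6; batch 1 is not least since batch 17 < batch 1; batch 8 is not least since batch 16 < batch 8; batch 10 is not least since batch 8 < batch 10; batch 4 is not least since batch 10 < batch 4; batch 2 is not least since batch 10 < batch 2.
Only batch 15 has nothing below it, so batch 15 is the lowest yield.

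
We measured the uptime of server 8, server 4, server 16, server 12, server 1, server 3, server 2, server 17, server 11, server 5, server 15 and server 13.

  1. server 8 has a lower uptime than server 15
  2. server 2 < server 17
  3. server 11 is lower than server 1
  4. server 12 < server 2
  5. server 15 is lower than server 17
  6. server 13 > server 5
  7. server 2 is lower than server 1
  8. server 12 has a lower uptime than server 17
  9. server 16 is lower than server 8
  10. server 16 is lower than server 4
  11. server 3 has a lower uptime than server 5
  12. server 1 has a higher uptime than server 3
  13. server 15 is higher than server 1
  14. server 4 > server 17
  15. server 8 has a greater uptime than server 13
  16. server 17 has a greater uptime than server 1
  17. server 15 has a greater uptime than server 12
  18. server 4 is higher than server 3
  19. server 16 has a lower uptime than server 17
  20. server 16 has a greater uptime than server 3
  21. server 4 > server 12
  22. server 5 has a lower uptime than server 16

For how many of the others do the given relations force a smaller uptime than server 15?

From server 15 the given relations immediately reach server 12, server 1, server 8.
From those, server 3, server 16, server 2, server 11, server 13 — 8 in total.
From those, server 5 — 9 in total.
Nothing else is reachable below server 15; 9 in all.

9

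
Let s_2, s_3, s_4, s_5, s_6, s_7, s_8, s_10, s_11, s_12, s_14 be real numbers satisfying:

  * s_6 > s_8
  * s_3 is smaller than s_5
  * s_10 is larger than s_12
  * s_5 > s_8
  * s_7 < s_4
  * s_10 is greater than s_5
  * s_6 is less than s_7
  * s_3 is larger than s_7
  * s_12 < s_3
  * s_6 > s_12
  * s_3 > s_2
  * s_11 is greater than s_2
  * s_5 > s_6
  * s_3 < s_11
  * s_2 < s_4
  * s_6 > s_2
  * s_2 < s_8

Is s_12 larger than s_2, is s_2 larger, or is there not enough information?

Following every chain through s_2: above s_2 we get s_8, s_6, s_7, s_3, s_4, s_5, s_10, s_11.
s_12 is not reached, and no chain runs the other way from s_12 to s_2.
So the given relations leave the order of s_2 and s_12 undetermined.

undetermined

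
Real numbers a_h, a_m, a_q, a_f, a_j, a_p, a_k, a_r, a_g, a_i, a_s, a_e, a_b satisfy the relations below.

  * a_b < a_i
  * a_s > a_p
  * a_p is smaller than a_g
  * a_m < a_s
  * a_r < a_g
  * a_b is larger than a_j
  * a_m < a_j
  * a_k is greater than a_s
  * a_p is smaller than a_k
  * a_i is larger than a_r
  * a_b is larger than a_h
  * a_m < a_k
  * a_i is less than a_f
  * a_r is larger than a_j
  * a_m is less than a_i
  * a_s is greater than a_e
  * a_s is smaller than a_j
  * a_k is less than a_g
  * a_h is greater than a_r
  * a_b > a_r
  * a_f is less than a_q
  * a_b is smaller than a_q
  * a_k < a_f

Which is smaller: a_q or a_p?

a_p

Following the relations from a_p: a_p < a_s < a_j < a_r < a_h < a_b < a_i < a_f < a_q.
So a_p < a_q; a_p is the smaller of the two.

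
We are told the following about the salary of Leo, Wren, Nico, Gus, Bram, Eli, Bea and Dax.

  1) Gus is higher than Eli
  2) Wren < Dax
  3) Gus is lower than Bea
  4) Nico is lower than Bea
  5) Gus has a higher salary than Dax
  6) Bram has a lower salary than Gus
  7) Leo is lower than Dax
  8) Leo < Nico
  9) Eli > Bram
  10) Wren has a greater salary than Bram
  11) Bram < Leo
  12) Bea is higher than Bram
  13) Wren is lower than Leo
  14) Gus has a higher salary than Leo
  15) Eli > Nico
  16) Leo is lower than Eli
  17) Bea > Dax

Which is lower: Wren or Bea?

Wren < Leo and Leo < Nico give Wren < Nico.
With Nico < Eli: Wren < Leo < Nico < Eli.
Then Eli < Gus extends the chain to Gus.
Then Gus < Bea extends the chain to Bea.
So Wren < Bea; Wren is the lower of the two.

Wren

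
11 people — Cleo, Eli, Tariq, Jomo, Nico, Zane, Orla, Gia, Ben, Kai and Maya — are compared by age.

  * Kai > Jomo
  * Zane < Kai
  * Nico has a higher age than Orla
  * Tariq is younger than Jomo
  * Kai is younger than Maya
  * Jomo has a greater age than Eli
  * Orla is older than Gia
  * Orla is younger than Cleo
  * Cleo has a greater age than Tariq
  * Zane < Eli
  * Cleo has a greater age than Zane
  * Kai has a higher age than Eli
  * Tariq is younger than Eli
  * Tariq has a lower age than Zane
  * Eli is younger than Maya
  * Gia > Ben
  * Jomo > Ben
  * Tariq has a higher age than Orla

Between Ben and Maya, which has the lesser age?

Ben < Gia and Gia < Orla give Ben < Orla.
With Orla < Tariq: Ben < Gia < Orla < Tariq.
With Tariq < Zane: Ben < Gia < Orla < Tariq < Zane.
With Zane < Eli: Ben < Gia < Orla < Tariq < Zane < Eli.
With Eli < Jomo: Ben < Gia < Orla < Tariq < Zane < Eli < Jomo.
With Jomo < Kai: Ben < Gia < Orla < Tariq < Zane < Eli < Jomo < Kai.
With Kai < Maya: Ben < Gia < Orla < Tariq < Zane < Eli < Jomo < Kai < Maya.
So Ben < Maya; Ben is the younger of the two.

Ben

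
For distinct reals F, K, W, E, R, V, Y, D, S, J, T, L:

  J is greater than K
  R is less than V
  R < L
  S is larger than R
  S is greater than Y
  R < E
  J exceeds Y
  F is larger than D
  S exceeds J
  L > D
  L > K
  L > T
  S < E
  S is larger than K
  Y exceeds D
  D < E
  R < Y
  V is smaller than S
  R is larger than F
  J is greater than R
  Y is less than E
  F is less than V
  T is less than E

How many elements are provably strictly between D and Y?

The relations place D below Y. An element lies strictly between them when it is forced above D and also forced below Y.
Above D: {F, R, J, V, S, E, L}. Below Y: {F, R}.
Intersection: {F, R} — 2.

2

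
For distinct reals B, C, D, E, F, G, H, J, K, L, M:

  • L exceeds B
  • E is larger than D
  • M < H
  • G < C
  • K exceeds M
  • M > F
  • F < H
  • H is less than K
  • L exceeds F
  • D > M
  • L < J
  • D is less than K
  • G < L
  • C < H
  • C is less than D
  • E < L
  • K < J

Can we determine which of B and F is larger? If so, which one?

Following every chain through F: above F we get M, D, H, E, L, K, J.
B is not reached, and no chain runs the other way from B to F.
So the given relations leave the order of F and B undetermined.

undetermined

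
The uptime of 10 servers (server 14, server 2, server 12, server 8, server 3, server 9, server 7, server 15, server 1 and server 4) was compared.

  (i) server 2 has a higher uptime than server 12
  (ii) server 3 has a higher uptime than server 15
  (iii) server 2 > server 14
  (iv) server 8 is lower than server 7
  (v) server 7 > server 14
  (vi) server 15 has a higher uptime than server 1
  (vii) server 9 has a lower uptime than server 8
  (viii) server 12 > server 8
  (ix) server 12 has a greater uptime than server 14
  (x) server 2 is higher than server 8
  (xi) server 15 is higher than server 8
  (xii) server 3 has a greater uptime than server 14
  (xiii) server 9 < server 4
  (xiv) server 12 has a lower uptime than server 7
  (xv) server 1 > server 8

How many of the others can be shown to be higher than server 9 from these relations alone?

8

From server 9 the given relations immediately reach server 8, server 4.
From those, server 1, server 12, server 2, server 15, server 7 — 7 in total.
From those, server 3 — 8 in total.
Nothing else is reachable above server 9; 8 in all.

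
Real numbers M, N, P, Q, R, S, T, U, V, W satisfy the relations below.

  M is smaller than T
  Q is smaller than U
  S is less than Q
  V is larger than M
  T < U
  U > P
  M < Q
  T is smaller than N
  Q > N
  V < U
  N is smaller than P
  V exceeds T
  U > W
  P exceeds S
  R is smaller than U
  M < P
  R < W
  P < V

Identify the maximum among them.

U

Chaining downward from U: directly below it, T, P, R, Q, V, W; then M, S, N.
That covers every other element, and nothing is given above U, so U is the maximum.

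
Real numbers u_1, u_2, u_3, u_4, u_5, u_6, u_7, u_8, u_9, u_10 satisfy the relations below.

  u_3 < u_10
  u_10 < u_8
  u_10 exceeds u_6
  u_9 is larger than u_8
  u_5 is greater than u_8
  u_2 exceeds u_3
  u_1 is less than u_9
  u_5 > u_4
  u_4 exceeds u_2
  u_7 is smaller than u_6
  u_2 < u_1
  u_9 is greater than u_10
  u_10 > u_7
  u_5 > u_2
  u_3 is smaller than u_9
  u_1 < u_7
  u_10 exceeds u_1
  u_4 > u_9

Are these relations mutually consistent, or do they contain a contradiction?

consistent

The single ordering u_3 < u_2 < u_1 < u_7 < u_6 < u_10 < u_8 < u_9 < u_4 < u_5 satisfies every listed relation, so no contradiction arises.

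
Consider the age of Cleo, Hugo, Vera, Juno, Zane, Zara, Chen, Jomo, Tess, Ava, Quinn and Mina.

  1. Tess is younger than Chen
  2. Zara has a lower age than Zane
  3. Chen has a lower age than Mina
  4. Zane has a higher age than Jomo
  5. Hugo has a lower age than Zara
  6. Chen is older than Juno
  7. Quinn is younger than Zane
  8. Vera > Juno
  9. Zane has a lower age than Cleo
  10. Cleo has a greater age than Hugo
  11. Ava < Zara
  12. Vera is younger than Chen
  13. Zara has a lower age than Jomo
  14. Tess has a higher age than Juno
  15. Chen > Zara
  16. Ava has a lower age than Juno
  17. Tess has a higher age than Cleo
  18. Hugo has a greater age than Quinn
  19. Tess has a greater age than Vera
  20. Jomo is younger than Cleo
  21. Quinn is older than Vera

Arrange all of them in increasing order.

The consecutive links are each given: Ava < Juno; Juno < Vera; Vera < Quinn; Quinn < Hugo; Hugo < Zara; Zara < Jomo; Jomo < Zane; Zane < Cleo; Cleo < Tess; Tess < Chen; Chen < Mina.

Ava < Juno < Vera < Quinn < Hugo < Zara < Jomo < Zane < Cleo < Tess < Chen < Mina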